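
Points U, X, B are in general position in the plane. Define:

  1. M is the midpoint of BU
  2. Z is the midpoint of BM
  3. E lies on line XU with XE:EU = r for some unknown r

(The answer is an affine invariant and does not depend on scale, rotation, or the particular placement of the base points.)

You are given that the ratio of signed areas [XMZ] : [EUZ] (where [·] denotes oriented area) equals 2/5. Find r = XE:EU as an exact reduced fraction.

Work in coordinates with U = (0, 0), X = (1, 0), B = (0, 1).
1. M is the midpoint of BU ⇒ M = (0, 1/2)
2. Z is the midpoint of BM ⇒ Z = (0, 3/4)
3. With XE:EU = r, write λ = r/(r+1) so E = X + λ·(U−X); E is affine-linear in λ
Every point depending on E is an affine combination of E and λ-independent points, so each such coordinate is linear in λ; the λ² term in each signed area is a multiple of (U−X)×(U−X) = 0, so 2·[XMZ] and 2·[EUZ] are each linear in λ. Evaluating at λ=0 and λ=1:
  2·[XMZ] = -1/4,   2·[EUZ] = 3/4·λ − 3/4
So [XMZ]:[EUZ] = (-1/4) / (3/4·λ − 3/4). Setting this equal to 2/5:
  -1/4 = 2/5·(3/4·λ − 3/4)  ⇒  λ = 1/6
Then r = λ/(1−λ) = (1/6)/(5/6) = 1/5. Check: with r = 1/5, E = (5/6, 0) and [XMZ]:[EUZ] = 2/5 as required.

r = 1/5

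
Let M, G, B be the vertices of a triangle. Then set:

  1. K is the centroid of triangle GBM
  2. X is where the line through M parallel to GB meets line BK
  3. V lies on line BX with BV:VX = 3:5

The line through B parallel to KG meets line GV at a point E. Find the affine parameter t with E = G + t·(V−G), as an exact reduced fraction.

t = -8

Set M = (0, 0), G = (1, 0), B = (0, 1); any affine frame gives the same invariant.
1. K is the centroid of triangle GBM ⇒ K = (1/3, 1/3)
2. X is where the line through M parallel to GB meets line BK ⇒ X = (1, -1)
3. V lies on line BX with BV:VX = 3:5 ⇒ V = (3/8, 1/4)
through B parallel to KG: direction (2/3, -1/3); meets GV at E = (6, -2)
E = G + t·(V−G) with t = -8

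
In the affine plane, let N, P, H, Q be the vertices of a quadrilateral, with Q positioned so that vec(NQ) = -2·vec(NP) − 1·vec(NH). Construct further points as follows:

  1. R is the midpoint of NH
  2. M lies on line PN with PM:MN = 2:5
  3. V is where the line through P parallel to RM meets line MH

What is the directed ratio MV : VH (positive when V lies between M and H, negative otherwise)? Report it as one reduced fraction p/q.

MV:VH = 2/3

Assign N = (0, 0), P = (1, 0), H = (0, 1), Q = (-2, -1) — the answer is frame-independent, so this choice is without loss of generality.
1. R is the midpoint of NH ⇒ R = (0, 1/2)
2. M lies on line PN with PM:MN = 2:5 ⇒ M = (5/7, 0)
3. V is where the line through P parallel to RM meets line MH ⇒ V = (3/7, 2/5)
V = M + t·(H−M) with t = 2/5, so MV:VH = t:(1−t) = 2/5:3/5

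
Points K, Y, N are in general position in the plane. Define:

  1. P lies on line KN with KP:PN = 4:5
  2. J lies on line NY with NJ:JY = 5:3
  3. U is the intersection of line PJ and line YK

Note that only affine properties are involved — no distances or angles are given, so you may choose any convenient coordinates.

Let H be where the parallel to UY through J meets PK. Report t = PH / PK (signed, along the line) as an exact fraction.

Choose coordinates K = (0, 0), Y = (1, 0), N = (0, 1).
1. P lies on line KN with KP:PN = 4:5 ⇒ P = (0, 4/9)
2. J lies on line NY with NJ:JY = 5:3 ⇒ J = (5/8, 3/8)
3. U is the intersection of line PJ and line YK ⇒ U = (4, 0)
through J parallel to UY: direction (-3, 0); meets PK at H = (0, 3/8)
H = P + t·(K−P) with t = 5/32

t = 5/32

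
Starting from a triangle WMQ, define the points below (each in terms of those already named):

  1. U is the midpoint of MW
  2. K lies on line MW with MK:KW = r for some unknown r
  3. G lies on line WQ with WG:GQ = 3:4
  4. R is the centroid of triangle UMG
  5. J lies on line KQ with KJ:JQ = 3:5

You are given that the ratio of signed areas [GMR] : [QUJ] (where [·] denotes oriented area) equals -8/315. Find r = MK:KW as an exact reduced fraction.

Choose coordinates W = (0, 0), M = (1, 0), Q = (0, 1).
1. U is the midpoint of MW ⇒ U = (1/2, 0)
2. With MK:KW = r, write λ = r/(r+1) so K = M + λ·(W−M); K is affine-linear in λ
3. G lies on line WQ with WG:GQ = 3:4 ⇒ G = (0, 3/7)
4. R is the centroid of triangle UMG ⇒ R = (1/2, 1/7)
5. J lies on line KQ with KJ:JQ = 3:5 ⇒ J is an affine combination of earlier points and hence also affine-linear in λ
Every point depending on K is an affine combination of K and λ-independent points, so each such coordinate is linear in λ; the λ² term in each signed area is a multiple of (W−M)×(W−M) = 0, so 2·[GMR] and 2·[QUJ] are each linear in λ. Evaluating at λ=0 and λ=1:
  2·[GMR] = -1/14,   2·[QUJ] = -5/8·λ + 5/16
So [GMR]:[QUJ] = (-1/14) / (-5/8·λ + 5/16). Setting this equal to -8/315:
  -1/14 = -8/315·(-5/8·λ + 5/16)  ⇒  λ = -4
Then r = λ/(1−λ) = (-4)/(5) = -4/5. Check: with r = -4/5, K = (5, 0) and [GMR]:[QUJ] = -8/315 as required.

r = -4/5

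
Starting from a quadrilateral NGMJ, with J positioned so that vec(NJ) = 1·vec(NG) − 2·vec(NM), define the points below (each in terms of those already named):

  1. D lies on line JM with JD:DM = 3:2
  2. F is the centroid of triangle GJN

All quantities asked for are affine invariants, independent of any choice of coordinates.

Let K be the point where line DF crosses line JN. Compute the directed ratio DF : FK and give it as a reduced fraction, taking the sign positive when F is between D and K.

Work in coordinates with N = (0, 0), G = (1, 0), M = (0, 1), J = (1, -2).
1. D lies on line JM with JD:DM = 3:2 ⇒ D = (2/5, -1/5)
2. F is the centroid of triangle GJN ⇒ F = (2/3, -2/3)
line DF meets JN at K = (-2, 4)
F = D + t·(K−D) with t = -1/9, so DF:FK = -1/9:10/9

DF:FK = -1/10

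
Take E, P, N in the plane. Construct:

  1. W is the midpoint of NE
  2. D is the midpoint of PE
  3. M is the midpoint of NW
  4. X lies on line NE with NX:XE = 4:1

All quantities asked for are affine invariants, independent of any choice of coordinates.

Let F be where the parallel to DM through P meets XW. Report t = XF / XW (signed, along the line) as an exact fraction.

t = 13/3

Work in coordinates with E = (0, 0), P = (1, 0), N = (0, 1).
1. W is the midpoint of NE ⇒ W = (0, 1/2)
2. D is the midpoint of PE ⇒ D = (1/2, 0)
3. M is the midpoint of NW ⇒ M = (0, 3/4)
4. X lies on line NE with NX:XE = 4:1 ⇒ X = (0, 1/5)
through P parallel to DM: direction (-1/2, 3/4); meets XW at F = (0, 3/2)
F = X + t·(W−X) with t = 13/3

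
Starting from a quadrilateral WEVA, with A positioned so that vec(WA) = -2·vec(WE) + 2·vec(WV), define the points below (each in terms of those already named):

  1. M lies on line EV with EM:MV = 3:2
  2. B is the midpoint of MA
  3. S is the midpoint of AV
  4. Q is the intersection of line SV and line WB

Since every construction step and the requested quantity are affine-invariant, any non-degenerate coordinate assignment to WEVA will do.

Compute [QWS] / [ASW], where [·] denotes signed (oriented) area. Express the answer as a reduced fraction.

Set W = (0, 0), E = (1, 0), V = (0, 1), A = (-2, 2); any affine frame gives the same invariant.
1. M lies on line EV with EM:MV = 3:2 ⇒ M = (2/5, 3/5)
2. B is the midpoint of MA ⇒ B = (-4/5, 13/10)
3. S is the midpoint of AV ⇒ S = (-1, 3/2)
4. Q is the intersection of line SV and line WB ⇒ Q = (-8/9, 13/9)
2·[QWS] = -1/9, 2·[ASW] = -1
[QWS]:[ASW] = -1/9:-1 = 1/9

[QWS]:[ASW] = 1/9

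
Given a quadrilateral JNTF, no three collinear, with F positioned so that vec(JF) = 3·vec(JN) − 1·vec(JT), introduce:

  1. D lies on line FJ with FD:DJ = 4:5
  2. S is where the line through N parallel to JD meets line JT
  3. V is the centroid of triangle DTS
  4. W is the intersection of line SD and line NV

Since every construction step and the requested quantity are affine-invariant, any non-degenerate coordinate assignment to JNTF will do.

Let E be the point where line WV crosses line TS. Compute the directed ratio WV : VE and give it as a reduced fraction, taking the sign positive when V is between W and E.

WV:VE = 8

Choose coordinates J = (0, 0), N = (1, 0), T = (0, 1), F = (3, -1).
1. D lies on line FJ with FD:DJ = 4:5 ⇒ D = (5/3, -5/9)
2. S is where the line through N parallel to JD meets line JT ⇒ S = (0, 1/3)
3. V is the centroid of triangle DTS ⇒ V = (5/9, 7/27)
4. W is the intersection of line SD and line NV ⇒ W = (5, -7/3)
line WV meets TS at E = (0, 7/12)
V = W + t·(E−W) with t = 8/9, so WV:VE = 8/9:1/9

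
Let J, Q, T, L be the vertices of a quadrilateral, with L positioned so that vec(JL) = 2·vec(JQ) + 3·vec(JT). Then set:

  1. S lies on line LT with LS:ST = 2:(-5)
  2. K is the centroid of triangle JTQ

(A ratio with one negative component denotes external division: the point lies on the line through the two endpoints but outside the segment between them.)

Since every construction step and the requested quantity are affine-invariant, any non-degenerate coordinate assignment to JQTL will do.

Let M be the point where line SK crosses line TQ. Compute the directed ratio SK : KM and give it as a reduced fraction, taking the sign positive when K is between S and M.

SK:KM = -21

Choose coordinates J = (0, 0), Q = (1, 0), T = (0, 1), L = (2, 3).
1. S lies on line LT with LS:ST = 2:(-5) ⇒ S = (10/3, 13/3)
2. K is the centroid of triangle JTQ ⇒ K = (1/3, 1/3)
line SK meets TQ at M = (10/21, 11/21)
K = S + t·(M−S) with t = 21/20, so SK:KM = 21/20:-1/20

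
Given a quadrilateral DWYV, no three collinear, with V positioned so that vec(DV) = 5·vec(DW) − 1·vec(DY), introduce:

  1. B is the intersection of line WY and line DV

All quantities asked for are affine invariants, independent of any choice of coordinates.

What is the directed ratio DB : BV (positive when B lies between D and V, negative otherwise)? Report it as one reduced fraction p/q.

DB:BV = 1/3

Choose coordinates D = (0, 0), W = (1, 0), Y = (0, 1), V = (5, -1).
1. B is the intersection of line WY and line DV ⇒ B = (5/4, -1/4)
B = D + t·(V−D) with t = 1/4, so DB:BV = t:(1−t) = 1/4:3/4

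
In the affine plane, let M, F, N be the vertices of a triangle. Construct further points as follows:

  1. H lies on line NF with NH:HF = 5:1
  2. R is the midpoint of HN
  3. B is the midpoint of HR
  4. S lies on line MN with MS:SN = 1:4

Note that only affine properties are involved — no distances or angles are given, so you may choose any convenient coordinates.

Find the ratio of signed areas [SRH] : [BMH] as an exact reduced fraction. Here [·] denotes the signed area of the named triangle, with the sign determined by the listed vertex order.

Choose coordinates M = (0, 0), F = (1, 0), N = (0, 1).
1. H lies on line NF with NH:HF = 5:1 ⇒ H = (5/6, 1/6)
2. R is the midpoint of HN ⇒ R = (5/12, 7/12)
3. B is the midpoint of HR ⇒ B = (5/8, 3/8)
4. S lies on line MN with MS:SN = 1:4 ⇒ S = (0, 1/5)
2·[SRH] = -1/3, 2·[BMH] = 5/24
[SRH]:[BMH] = -1/3:5/24 = -8/5

[SRH]:[BMH] = -8/5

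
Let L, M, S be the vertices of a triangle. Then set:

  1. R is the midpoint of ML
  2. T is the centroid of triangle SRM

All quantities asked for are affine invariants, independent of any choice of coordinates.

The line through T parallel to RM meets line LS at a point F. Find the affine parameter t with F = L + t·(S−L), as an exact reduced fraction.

Choose coordinates L = (0, 0), M = (1, 0), S = (0, 1).
1. R is the midpoint of ML ⇒ R = (1/2, 0)
2. T is the centroid of triangle SRM ⇒ T = (1/2, 1/3)
through T parallel to RM: direction (1/2, 0); meets LS at F = (0, 1/3)
F = L + t·(S−L) with t = 1/3

t = 1/3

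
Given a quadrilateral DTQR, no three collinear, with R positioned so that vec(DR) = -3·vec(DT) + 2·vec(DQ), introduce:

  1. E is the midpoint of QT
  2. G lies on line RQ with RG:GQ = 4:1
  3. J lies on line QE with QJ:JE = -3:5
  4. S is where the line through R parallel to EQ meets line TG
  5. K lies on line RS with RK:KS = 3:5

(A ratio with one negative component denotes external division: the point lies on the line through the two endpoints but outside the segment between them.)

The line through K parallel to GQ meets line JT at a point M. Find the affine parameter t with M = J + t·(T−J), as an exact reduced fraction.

Assign D = (0, 0), T = (1, 0), Q = (0, 1), R = (-3, 2) — the answer is frame-independent, so this choice is without loss of generality.
1. E is the midpoint of QT ⇒ E = (1/2, 1/2)
2. G lies on line RQ with RG:GQ = 4:1 ⇒ G = (-3/5, 6/5)
3. J lies on line QE with QJ:JE = -3:5 ⇒ J = (-3/4, 7/4)
4. S is where the line through R parallel to EQ meets line TG ⇒ S = (-7, 6)
5. K lies on line RS with RK:KS = 3:5 ⇒ K = (-9/2, 7/2)
through K parallel to GQ: direction (3/5, -1/5); meets JT at M = (-3/2, 5/2)
M = J + t·(T−J) with t = -3/7

t = -3/7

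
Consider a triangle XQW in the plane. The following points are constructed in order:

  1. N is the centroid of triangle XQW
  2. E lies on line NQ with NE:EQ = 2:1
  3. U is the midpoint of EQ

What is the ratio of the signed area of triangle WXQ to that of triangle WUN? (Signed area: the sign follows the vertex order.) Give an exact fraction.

[WXQ]:[WUN] = -18/5

Assign X = (0, 0), Q = (1, 0), W = (0, 1) — the answer is frame-independent, so this choice is without loss of generality.
1. N is the centroid of triangle XQW ⇒ N = (1/3, 1/3)
2. E lies on line NQ with NE:EQ = 2:1 ⇒ E = (7/9, 1/9)
3. U is the midpoint of EQ ⇒ U = (8/9, 1/18)
2·[WXQ] = 1, 2·[WUN] = -5/18
[WXQ]:[WUN] = 1:-5/18 = -18/5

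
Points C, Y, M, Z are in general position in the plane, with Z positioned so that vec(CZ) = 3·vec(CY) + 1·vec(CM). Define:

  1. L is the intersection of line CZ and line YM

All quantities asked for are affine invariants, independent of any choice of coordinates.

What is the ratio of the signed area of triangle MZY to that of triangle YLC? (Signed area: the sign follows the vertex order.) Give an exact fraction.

[MZY]:[YLC] = -12

Choose coordinates C = (0, 0), Y = (1, 0), M = (0, 1), Z = (3, 1).
1. L is the intersection of line CZ and line YM ⇒ L = (3/4, 1/4)
2·[MZY] = -3, 2·[YLC] = 1/4
[MZY]:[YLC] = -3:1/4 = -12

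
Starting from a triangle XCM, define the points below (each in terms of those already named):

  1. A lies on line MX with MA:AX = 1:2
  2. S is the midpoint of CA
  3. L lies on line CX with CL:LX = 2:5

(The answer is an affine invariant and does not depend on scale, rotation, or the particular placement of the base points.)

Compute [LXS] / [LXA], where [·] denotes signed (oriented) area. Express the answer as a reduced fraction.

Assign X = (0, 0), C = (1, 0), M = (0, 1) — the answer is frame-independent, so this choice is without loss of generality.
1. A lies on line MX with MA:AX = 1:2 ⇒ A = (0, 2/3)
2. S is the midpoint of CA ⇒ S = (1/2, 1/3)
3. L lies on line CX with CL:LX = 2:5 ⇒ L = (5/7, 0)
2·[LXS] = -5/21, 2·[LXA] = -10/21
[LXS]:[LXA] = -5/21:-10/21 = 1/2

[LXS]:[LXA] = 1/2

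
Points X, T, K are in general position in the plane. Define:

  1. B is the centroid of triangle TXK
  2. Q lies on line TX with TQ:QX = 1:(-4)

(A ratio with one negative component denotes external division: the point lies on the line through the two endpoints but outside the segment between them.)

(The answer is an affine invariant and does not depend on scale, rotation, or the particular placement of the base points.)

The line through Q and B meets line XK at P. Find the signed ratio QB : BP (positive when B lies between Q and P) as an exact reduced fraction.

Assign X = (0, 0), T = (1, 0), K = (0, 1) — the answer is frame-independent, so this choice is without loss of generality.
1. B is the centroid of triangle TXK ⇒ B = (1/3, 1/3)
2. Q lies on line TX with TQ:QX = 1:(-4) ⇒ Q = (4/3, 0)
line QB meets XK at P = (0, 4/9)
B = Q + t·(P−Q) with t = 3/4, so QB:BP = 3/4:1/4

QB:BP = 3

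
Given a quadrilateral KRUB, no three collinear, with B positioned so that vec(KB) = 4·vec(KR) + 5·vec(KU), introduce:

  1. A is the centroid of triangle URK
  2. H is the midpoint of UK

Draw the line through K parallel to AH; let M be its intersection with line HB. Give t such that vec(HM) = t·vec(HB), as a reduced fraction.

t = -1/13

Assign K = (0, 0), R = (1, 0), U = (0, 1), B = (4, 5) — the answer is frame-independent, so this choice is without loss of generality.
1. A is the centroid of triangle URK ⇒ A = (1/3, 1/3)
2. H is the midpoint of UK ⇒ H = (0, 1/2)
through K parallel to AH: direction (-1/3, 1/6); meets HB at M = (-4/13, 2/13)
M = H + t·(B−H) with t = -1/13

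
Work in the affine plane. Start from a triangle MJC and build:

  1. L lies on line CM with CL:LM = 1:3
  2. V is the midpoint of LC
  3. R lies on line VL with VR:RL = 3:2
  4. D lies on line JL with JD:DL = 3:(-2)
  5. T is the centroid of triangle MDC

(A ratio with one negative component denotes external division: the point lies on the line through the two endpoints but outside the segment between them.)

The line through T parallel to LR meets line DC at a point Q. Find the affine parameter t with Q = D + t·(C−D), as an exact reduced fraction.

Work in coordinates with M = (0, 0), J = (1, 0), C = (0, 1).
1. L lies on line CM with CL:LM = 1:3 ⇒ L = (0, 3/4)
2. V is the midpoint of LC ⇒ V = (0, 7/8)
3. R lies on line VL with VR:RL = 3:2 ⇒ R = (0, 4/5)
4. D lies on line JL with JD:DL = 3:(-2) ⇒ D = (-2, 9/4)
5. T is the centroid of triangle MDC ⇒ T = (-2/3, 13/12)
through T parallel to LR: direction (0, 1/20); meets DC at Q = (-2/3, 17/12)
Q = D + t·(C−D) with t = 2/3

t = 2/3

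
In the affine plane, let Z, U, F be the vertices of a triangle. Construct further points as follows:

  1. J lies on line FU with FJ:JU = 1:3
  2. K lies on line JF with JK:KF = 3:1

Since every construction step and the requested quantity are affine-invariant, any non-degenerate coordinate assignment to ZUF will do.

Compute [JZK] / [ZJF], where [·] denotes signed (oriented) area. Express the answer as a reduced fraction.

[JZK]:[ZJF] = -3/4

Work in coordinates with Z = (0, 0), U = (1, 0), F = (0, 1).
1. J lies on line FU with FJ:JU = 1:3 ⇒ J = (1/4, 3/4)
2. K lies on line JF with JK:KF = 3:1 ⇒ K = (1/16, 15/16)
2·[JZK] = -3/16, 2·[ZJF] = 1/4
[JZK]:[ZJF] = -3/16:1/4 = -3/4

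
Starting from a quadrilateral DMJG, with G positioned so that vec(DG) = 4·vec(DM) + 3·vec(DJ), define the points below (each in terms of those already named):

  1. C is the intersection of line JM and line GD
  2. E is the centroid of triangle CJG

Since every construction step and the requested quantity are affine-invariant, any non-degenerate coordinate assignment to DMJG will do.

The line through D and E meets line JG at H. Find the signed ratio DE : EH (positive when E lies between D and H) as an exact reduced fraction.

Set D = (0, 0), M = (1, 0), J = (0, 1), G = (4, 3); any affine frame gives the same invariant.
1. C is the intersection of line JM and line GD ⇒ C = (4/7, 3/7)
2. E is the centroid of triangle CJG ⇒ E = (32/21, 31/21)
line DE meets JG at H = (32/15, 31/15)
E = D + t·(H−D) with t = 5/7, so DE:EH = 5/7:2/7

DE:EH = 5/2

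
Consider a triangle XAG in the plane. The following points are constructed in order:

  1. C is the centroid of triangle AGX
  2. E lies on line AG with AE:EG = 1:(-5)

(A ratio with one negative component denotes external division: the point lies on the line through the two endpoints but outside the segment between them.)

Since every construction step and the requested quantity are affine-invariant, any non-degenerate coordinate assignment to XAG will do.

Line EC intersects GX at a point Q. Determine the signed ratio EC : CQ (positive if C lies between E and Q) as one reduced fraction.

Set X = (0, 0), A = (1, 0), G = (0, 1); any affine frame gives the same invariant.
1. C is the centroid of triangle AGX ⇒ C = (1/3, 1/3)
2. E lies on line AG with AE:EG = 1:(-5) ⇒ E = (5/4, -1/4)
line EC meets GX at Q = (0, 6/11)
C = E + t·(Q−E) with t = 11/15, so EC:CQ = 11/15:4/15

EC:CQ = 11/4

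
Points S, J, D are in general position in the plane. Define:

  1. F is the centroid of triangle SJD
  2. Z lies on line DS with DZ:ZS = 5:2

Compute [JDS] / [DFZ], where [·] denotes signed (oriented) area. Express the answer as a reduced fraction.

[JDS]:[DFZ] = -21/5

Work in coordinates with S = (0, 0), J = (1, 0), D = (0, 1).
1. F is the centroid of triangle SJD ⇒ F = (1/3, 1/3)
2. Z lies on line DS with DZ:ZS = 5:2 ⇒ Z = (0, 2/7)
2·[JDS] = 1, 2·[DFZ] = -5/21
[JDS]:[DFZ] = 1:-5/21 = -21/5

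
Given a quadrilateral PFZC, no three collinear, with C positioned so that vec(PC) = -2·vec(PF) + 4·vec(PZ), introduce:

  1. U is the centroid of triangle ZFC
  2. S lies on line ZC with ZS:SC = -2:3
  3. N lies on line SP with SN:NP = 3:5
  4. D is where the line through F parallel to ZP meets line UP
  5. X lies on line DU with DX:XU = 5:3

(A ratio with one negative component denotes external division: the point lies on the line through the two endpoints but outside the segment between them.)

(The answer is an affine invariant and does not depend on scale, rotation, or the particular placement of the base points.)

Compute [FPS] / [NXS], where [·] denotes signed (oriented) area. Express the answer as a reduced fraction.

[FPS]:[NXS] = 16/3

Choose coordinates P = (0, 0), F = (1, 0), Z = (0, 1), C = (-2, 4).
1. U is the centroid of triangle ZFC ⇒ U = (-1/3, 5/3)
2. S lies on line ZC with ZS:SC = -2:3 ⇒ S = (4, -5)
3. N lies on line SP with SN:NP = 3:5 ⇒ N = (5/2, -25/8)
4. D is where the line through F parallel to ZP meets line UP ⇒ D = (1, -5)
5. X lies on line DU with DX:XU = 5:3 ⇒ X = (1/6, -5/6)
2·[FPS] = 5, 2·[NXS] = 15/16
[FPS]:[NXS] = 5:15/16 = 16/3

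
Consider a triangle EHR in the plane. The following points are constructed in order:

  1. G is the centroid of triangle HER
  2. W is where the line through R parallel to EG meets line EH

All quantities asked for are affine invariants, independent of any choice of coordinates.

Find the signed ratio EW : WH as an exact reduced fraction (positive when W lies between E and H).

EW:WH = -1/2

Work in coordinates with E = (0, 0), H = (1, 0), R = (0, 1).
1. G is the centroid of triangle HER ⇒ G = (1/3, 1/3)
2. W is where the line through R parallel to EG meets line EH ⇒ W = (-1, 0)
W = E + t·(H−E) with t = -1, so EW:WH = t:(1−t) = -1:2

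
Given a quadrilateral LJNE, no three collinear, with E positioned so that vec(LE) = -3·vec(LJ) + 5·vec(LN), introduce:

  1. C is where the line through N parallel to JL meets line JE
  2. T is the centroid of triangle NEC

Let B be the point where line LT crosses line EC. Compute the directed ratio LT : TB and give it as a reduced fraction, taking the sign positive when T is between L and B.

Assign L = (0, 0), J = (1, 0), N = (0, 1), E = (-3, 5) — the answer is frame-independent, so this choice is without loss of generality.
1. C is where the line through N parallel to JL meets line JE ⇒ C = (1/5, 1)
2. T is the centroid of triangle NEC ⇒ T = (-14/15, 7/3)
line LT meets EC at B = (-1, 5/2)
T = L + t·(B−L) with t = 14/15, so LT:TB = 14/15:1/15

LT:TB = 14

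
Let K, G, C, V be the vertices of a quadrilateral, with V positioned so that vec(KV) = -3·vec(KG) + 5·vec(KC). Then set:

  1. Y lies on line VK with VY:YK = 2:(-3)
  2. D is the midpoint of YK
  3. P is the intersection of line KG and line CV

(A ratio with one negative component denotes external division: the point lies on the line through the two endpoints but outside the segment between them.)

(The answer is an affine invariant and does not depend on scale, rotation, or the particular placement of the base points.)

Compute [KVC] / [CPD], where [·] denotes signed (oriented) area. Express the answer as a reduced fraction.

Assign K = (0, 0), G = (1, 0), C = (0, 1), V = (-3, 5) — the answer is frame-independent, so this choice is without loss of generality.
1. Y lies on line VK with VY:YK = 2:(-3) ⇒ Y = (-9, 15)
2. D is the midpoint of YK ⇒ D = (-9/2, 15/2)
3. P is the intersection of line KG and line CV ⇒ P = (3/4, 0)
2·[KVC] = -3, 2·[CPD] = 3/8
[KVC]:[CPD] = -3:3/8 = -8

[KVC]:[CPD] = -8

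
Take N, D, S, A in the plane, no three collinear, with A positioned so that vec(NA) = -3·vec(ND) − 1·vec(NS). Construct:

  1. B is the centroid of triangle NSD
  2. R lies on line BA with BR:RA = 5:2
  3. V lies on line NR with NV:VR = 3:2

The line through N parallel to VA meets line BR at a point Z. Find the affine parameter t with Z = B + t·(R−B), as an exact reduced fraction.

t = 2

Choose coordinates N = (0, 0), D = (1, 0), S = (0, 1), A = (-3, -1).
1. B is the centroid of triangle NSD ⇒ B = (1/3, 1/3)
2. R lies on line BA with BR:RA = 5:2 ⇒ R = (-43/21, -13/21)
3. V lies on line NR with NV:VR = 3:2 ⇒ V = (-43/35, -13/35)
through N parallel to VA: direction (-62/35, -22/35); meets BR at Z = (-31/7, -11/7)
Z = B + t·(R−B) with t = 2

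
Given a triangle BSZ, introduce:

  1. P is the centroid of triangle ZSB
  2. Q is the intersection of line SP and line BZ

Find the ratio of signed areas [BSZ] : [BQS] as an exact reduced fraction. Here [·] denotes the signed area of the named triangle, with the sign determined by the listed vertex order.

Choose coordinates B = (0, 0), S = (1, 0), Z = (0, 1).
1. P is the centroid of triangle ZSB ⇒ P = (1/3, 1/3)
2. Q is the intersection of line SP and line BZ ⇒ Q = (0, 1/2)
2·[BSZ] = 1, 2·[BQS] = -1/2
[BSZ]:[BQS] = 1:-1/2 = -2

[BSZ]:[BQS] = -2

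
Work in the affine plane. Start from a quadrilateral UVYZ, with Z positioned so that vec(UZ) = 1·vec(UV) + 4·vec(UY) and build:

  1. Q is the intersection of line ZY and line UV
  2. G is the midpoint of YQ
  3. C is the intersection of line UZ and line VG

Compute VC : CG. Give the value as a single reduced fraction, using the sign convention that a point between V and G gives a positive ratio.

VC:CG = 24/7

Work in coordinates with U = (0, 0), V = (1, 0), Y = (0, 1), Z = (1, 4).
1. Q is the intersection of line ZY and line UV ⇒ Q = (-1/3, 0)
2. G is the midpoint of YQ ⇒ G = (-1/6, 1/2)
3. C is the intersection of line UZ and line VG ⇒ C = (3/31, 12/31)
C = V + t·(G−V) with t = 24/31, so VC:CG = t:(1−t) = 24/31:7/31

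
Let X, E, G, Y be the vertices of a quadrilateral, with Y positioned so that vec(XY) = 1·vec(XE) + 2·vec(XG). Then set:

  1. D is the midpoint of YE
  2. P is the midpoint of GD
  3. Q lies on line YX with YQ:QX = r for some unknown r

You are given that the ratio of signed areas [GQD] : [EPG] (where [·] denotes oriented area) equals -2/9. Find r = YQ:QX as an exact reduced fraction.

Set X = (0, 0), E = (1, 0), G = (0, 1), Y = (1, 2); any affine frame gives the same invariant.
1. D is the midpoint of YE ⇒ D = (1, 1)
2. P is the midpoint of GD ⇒ P = (1/2, 1)
3. With YQ:QX = r, write λ = r/(r+1) so Q = Y + λ·(X−Y); Q is affine-linear in λ
Every point depending on Q is an affine combination of Q and λ-independent points, so each such coordinate is linear in λ; the λ² term in each signed area is a multiple of (X−Y)×(X−Y) = 0, so 2·[GQD] and 2·[EPG] are each linear in λ. Evaluating at λ=0 and λ=1:
  2·[GQD] = 2·λ − 1,   2·[EPG] = 1/2
So [GQD]:[EPG] = (2·λ − 1) / (1/2). Setting this equal to -2/9:
  2·λ − 1 = -2/9·(1/2)  ⇒  λ = 4/9
Then r = λ/(1−λ) = (4/9)/(5/9) = 4/5. Check: with r = 4/5, Q = (5/9, 10/9) and [GQD]:[EPG] = -2/9 as required.

r = 4/5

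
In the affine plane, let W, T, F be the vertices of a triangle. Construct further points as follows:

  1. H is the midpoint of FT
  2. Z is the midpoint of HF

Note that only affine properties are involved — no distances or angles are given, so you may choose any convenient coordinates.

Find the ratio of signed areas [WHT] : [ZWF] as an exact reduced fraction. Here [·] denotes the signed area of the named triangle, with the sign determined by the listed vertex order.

Assign W = (0, 0), T = (1, 0), F = (0, 1) — the answer is frame-independent, so this choice is without loss of generality.
1. H is the midpoint of FT ⇒ H = (1/2, 1/2)
2. Z is the midpoint of HF ⇒ Z = (1/4, 3/4)
2·[WHT] = -1/2, 2·[ZWF] = -1/4
[WHT]:[ZWF] = -1/2:-1/4 = 2

[WHT]:[ZWF] = 2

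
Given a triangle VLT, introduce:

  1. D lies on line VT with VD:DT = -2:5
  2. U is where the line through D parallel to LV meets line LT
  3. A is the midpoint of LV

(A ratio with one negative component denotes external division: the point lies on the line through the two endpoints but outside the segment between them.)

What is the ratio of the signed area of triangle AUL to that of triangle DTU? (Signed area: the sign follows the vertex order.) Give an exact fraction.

Work in coordinates with V = (0, 0), L = (1, 0), T = (0, 1).
1. D lies on line VT with VD:DT = -2:5 ⇒ D = (0, -2/3)
2. U is where the line through D parallel to LV meets line LT ⇒ U = (5/3, -2/3)
3. A is the midpoint of LV ⇒ A = (1/2, 0)
2·[AUL] = 1/3, 2·[DTU] = -25/9
[AUL]:[DTU] = 1/3:-25/9 = -3/25

[AUL]:[DTU] = -3/25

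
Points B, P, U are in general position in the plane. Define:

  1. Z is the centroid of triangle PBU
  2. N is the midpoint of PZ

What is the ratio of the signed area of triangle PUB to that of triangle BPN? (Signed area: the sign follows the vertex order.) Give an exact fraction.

Assign B = (0, 0), P = (1, 0), U = (0, 1) — the answer is frame-independent, so this choice is without loss of generality.
1. Z is the centroid of triangle PBU ⇒ Z = (1/3, 1/3)
2. N is the midpoint of PZ ⇒ N = (2/3, 1/6)
2·[PUB] = 1, 2·[BPN] = 1/6
[PUB]:[BPN] = 1:1/6 = 6

[PUB]:[BPN] = 6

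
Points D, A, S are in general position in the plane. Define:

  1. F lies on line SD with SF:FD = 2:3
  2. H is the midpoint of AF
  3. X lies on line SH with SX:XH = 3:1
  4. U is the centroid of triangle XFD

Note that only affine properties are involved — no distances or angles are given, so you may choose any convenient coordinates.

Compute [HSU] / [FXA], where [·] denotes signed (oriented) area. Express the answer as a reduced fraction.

Assign D = (0, 0), A = (1, 0), S = (0, 1) — the answer is frame-independent, so this choice is without loss of generality.
1. F lies on line SD with SF:FD = 2:3 ⇒ F = (0, 3/5)
2. H is the midpoint of AF ⇒ H = (1/2, 3/10)
3. X lies on line SH with SX:XH = 3:1 ⇒ X = (3/8, 19/40)
4. U is the centroid of triangle XFD ⇒ U = (1/8, 43/120)
2·[HSU] = 7/30, 2·[FXA] = -1/10
[HSU]:[FXA] = 7/30:-1/10 = -7/3

[HSU]:[FXA] = -7/3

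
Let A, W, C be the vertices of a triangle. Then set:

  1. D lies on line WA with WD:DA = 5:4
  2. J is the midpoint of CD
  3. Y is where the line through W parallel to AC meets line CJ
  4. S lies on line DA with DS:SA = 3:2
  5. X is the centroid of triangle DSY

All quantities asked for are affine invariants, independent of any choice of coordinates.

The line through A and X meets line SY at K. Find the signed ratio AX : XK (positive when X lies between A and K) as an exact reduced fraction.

AX:XK = -3

Work in coordinates with A = (0, 0), W = (1, 0), C = (0, 1).
1. D lies on line WA with WD:DA = 5:4 ⇒ D = (4/9, 0)
2. J is the midpoint of CD ⇒ J = (2/9, 1/2)
3. Y is where the line through W parallel to AC meets line CJ ⇒ Y = (1, -5/4)
4. S lies on line DA with DS:SA = 3:2 ⇒ S = (8/45, 0)
5. X is the centroid of triangle DSY ⇒ X = (73/135, -5/12)
line AX meets SY at K = (146/405, -5/18)
X = A + t·(K−A) with t = 3/2, so AX:XK = 3/2:-1/2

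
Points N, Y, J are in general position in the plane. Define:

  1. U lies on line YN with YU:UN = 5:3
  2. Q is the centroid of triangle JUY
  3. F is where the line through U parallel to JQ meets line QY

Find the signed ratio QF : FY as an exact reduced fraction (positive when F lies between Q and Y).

QF:FY = -1/2

Choose coordinates N = (0, 0), Y = (1, 0), J = (0, 1).
1. U lies on line YN with YU:UN = 5:3 ⇒ U = (3/8, 0)
2. Q is the centroid of triangle JUY ⇒ Q = (11/24, 1/3)
3. F is where the line through U parallel to JQ meets line QY ⇒ F = (-1/12, 2/3)
F = Q + t·(Y−Q) with t = -1, so QF:FY = t:(1−t) = -1:2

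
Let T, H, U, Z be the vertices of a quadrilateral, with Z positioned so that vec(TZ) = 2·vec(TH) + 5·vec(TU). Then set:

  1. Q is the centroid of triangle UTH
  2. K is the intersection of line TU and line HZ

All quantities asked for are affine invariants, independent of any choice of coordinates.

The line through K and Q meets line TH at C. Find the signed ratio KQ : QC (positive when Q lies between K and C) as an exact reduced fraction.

KQ:QC = -16

Work in coordinates with T = (0, 0), H = (1, 0), U = (0, 1), Z = (2, 5).
1. Q is the centroid of triangle UTH ⇒ Q = (1/3, 1/3)
2. K is the intersection of line TU and line HZ ⇒ K = (0, -5)
line KQ meets TH at C = (5/16, 0)
Q = K + t·(C−K) with t = 16/15, so KQ:QC = 16/15:-1/15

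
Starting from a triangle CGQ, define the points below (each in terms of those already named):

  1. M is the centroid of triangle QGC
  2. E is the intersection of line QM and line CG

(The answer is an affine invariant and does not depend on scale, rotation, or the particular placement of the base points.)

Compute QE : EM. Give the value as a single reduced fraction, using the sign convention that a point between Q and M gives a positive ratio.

QE:EM = -3

Work in coordinates with C = (0, 0), G = (1, 0), Q = (0, 1).
1. M is the centroid of triangle QGC ⇒ M = (1/3, 1/3)
2. E is the intersection of line QM and line CG ⇒ E = (1/2, 0)
E = Q + t·(M−Q) with t = 3/2, so QE:EM = t:(1−t) = 3/2:-1/2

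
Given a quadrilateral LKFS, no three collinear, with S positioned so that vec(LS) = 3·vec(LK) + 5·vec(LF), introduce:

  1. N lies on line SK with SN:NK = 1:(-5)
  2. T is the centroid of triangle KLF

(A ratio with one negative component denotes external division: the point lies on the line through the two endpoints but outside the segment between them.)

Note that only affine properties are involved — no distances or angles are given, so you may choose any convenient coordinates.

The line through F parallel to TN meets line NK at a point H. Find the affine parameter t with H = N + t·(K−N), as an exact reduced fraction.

t = -49/60

Assign L = (0, 0), K = (1, 0), F = (0, 1), S = (3, 5) — the answer is frame-independent, so this choice is without loss of generality.
1. N lies on line SK with SN:NK = 1:(-5) ⇒ N = (7/2, 25/4)
2. T is the centroid of triangle KLF ⇒ T = (1/3, 1/3)
through F parallel to TN: direction (19/6, 71/12); meets NK at H = (133/24, 545/48)
H = N + t·(K−N) with t = -49/60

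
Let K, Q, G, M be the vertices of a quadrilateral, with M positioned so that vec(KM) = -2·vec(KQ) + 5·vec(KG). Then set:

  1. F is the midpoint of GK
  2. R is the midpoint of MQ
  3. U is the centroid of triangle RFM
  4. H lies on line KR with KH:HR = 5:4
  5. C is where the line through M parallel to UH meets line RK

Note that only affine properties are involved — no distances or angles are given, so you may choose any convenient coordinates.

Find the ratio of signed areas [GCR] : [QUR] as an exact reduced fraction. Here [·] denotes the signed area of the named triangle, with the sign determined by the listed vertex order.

Work in coordinates with K = (0, 0), Q = (1, 0), G = (0, 1), M = (-2, 5).
1. F is the midpoint of GK ⇒ F = (0, 1/2)
2. R is the midpoint of MQ ⇒ R = (-1/2, 5/2)
3. U is the centroid of triangle RFM ⇒ U = (-5/6, 8/3)
4. H lies on line KR with KH:HR = 5:4 ⇒ H = (-5/18, 25/18)
5. C is where the line through M parallel to UH meets line RK ⇒ C = (-4/27, 20/27)
2·[GCR] = -19/54, 2·[QUR] = -7/12
[GCR]:[QUR] = -19/54:-7/12 = 38/63

[GCR]:[QUR] = 38/63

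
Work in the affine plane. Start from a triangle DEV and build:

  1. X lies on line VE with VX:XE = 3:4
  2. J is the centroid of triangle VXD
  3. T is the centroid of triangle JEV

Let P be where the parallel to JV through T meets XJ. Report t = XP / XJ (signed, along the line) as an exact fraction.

Choose coordinates D = (0, 0), E = (1, 0), V = (0, 1).
1. X lies on line VE with VX:XE = 3:4 ⇒ X = (3/7, 4/7)
2. J is the centroid of triangle VXD ⇒ J = (1/7, 11/21)
3. T is the centroid of triangle JEV ⇒ T = (8/21, 32/63)
through T parallel to JV: direction (-1/7, 10/21); meets XJ at P = (23/63, 106/189)
P = X + t·(J−X) with t = 2/9

t = 2/9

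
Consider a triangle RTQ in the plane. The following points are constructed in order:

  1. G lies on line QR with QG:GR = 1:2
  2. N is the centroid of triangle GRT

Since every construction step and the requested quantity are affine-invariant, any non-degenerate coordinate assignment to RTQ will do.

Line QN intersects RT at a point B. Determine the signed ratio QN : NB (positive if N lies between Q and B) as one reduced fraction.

Choose coordinates R = (0, 0), T = (1, 0), Q = (0, 1).
1. G lies on line QR with QG:GR = 1:2 ⇒ G = (0, 2/3)
2. N is the centroid of triangle GRT ⇒ N = (1/3, 2/9)
line QN meets RT at B = (3/7, 0)
N = Q + t·(B−Q) with t = 7/9, so QN:NB = 7/9:2/9

QN:NB = 7/2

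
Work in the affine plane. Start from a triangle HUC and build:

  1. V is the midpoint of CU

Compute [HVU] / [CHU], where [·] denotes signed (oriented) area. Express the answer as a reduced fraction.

Work in coordinates with H = (0, 0), U = (1, 0), C = (0, 1).
1. V is the midpoint of CU ⇒ V = (1/2, 1/2)
2·[HVU] = -1/2, 2·[CHU] = 1
[HVU]:[CHU] = -1/2:1 = -1/2

[HVU]:[CHU] = -1/2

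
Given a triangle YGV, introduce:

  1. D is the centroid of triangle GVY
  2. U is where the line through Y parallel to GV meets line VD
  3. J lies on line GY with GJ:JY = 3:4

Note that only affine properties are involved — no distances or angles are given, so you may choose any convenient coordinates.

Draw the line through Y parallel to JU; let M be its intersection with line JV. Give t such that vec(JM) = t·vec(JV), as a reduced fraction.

t = 4

Set Y = (0, 0), G = (1, 0), V = (0, 1); any affine frame gives the same invariant.
1. D is the centroid of triangle GVY ⇒ D = (1/3, 1/3)
2. U is where the line through Y parallel to GV meets line VD ⇒ U = (1, -1)
3. J lies on line GY with GJ:JY = 3:4 ⇒ J = (4/7, 0)
through Y parallel to JU: direction (3/7, -1); meets JV at M = (-12/7, 4)
M = J + t·(V−J) with t = 4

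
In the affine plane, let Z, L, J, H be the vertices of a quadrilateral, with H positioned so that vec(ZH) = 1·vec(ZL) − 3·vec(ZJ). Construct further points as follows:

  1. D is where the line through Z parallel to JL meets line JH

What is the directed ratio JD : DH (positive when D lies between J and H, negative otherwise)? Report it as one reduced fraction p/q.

Set Z = (0, 0), L = (1, 0), J = (0, 1), H = (1, -3); any affine frame gives the same invariant.
1. D is where the line through Z parallel to JL meets line JH ⇒ D = (1/3, -1/3)
D = J + t·(H−J) with t = 1/3, so JD:DH = t:(1−t) = 1/3:2/3

JD:DH = 1/2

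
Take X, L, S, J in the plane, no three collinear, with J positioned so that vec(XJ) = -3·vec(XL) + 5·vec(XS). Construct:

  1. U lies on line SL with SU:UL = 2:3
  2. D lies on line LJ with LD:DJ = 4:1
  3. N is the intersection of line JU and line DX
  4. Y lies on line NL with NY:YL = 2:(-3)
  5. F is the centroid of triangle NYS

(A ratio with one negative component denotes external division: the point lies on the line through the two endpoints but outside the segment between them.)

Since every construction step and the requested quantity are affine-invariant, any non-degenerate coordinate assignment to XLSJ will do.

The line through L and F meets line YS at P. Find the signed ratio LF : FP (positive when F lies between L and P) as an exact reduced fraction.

LF:FP = 7/2

Set X = (0, 0), L = (1, 0), S = (0, 1), J = (-3, 5); any affine frame gives the same invariant.
1. U lies on line SL with SU:UL = 2:3 ⇒ U = (2/5, 3/5)
2. D lies on line LJ with LD:DJ = 4:1 ⇒ D = (-11/5, 4)
3. N is the intersection of line JU and line DX ⇒ N = (-209/98, 190/49)
4. Y lies on line NL with NY:YL = 2:(-3) ⇒ Y = (-823/98, 570/49)
5. F is the centroid of triangle NYS ⇒ F = (-172/49, 809/147)
line LF meets YS at P = (-1646/343, 2427/343)
F = L + t·(P−L) with t = 7/9, so LF:FP = 7/9:2/9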